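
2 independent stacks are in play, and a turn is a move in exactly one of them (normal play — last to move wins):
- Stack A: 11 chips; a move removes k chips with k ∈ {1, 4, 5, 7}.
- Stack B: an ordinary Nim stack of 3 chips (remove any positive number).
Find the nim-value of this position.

For stack A, compute g(0), g(1), … with moves {1, 4, 5, 7}:
k:     0  1  2  3  4  5  6  7  8  9 10 11
g(k):  0  1  0  1  2  3  2  3  0  1  0  1
So g(11) = 1.
Stack B is a plain Nim stack of size 3, so its Grundy value is 3.
By the Sprague-Grundy theorem, the Grundy value of a sum of independent games is the XOR of the component values.
Combined value = 1 ⊕ 3 = 2.

2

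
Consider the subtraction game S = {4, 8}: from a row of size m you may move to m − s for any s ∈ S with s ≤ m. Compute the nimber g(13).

0

Compute g(0), g(1), … for moves {4, 8}:
k:     0  1  2  3  4  5  6  7  8  9 10 11 12 13
g(k):  0  0  0  0  1  1  1  1  2  2  2  2  0  0
So g(13) = 0.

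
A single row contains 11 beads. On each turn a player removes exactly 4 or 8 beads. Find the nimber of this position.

Grundy values for subtraction set {4, 8}:
g(0) = mex{} = 0
g(1) = mex{} = 0
g(2) = mex{} = 0
g(3) = mex{} = 0
g(4) = mex{0} = 1
g(5) = mex{0} = 1
g(6) = mex{0} = 1
g(7) = mex{0} = 1
g(8) = mex{0,1} = 2
g(9) = mex{0,1} = 2
g(10) = mex{0,1} = 2
g(11) = mex{0,1} = 2
So g(11) = 2.

2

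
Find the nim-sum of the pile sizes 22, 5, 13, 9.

23

Nim-sum: 22 XOR 5 XOR 13 XOR 9 = 23.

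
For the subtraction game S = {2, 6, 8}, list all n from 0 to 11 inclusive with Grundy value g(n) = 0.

0, 1, 4, 5

Grundy values for subtraction set {2, 6, 8}:
k:     0  1  2  3  4  5  6  7  8  9 10 11
g(k):  0  0  1  1  0  0  1  1  2  2  3  3
The P-positions (g = 0) in 0..11 are 0, 1, 4, 5.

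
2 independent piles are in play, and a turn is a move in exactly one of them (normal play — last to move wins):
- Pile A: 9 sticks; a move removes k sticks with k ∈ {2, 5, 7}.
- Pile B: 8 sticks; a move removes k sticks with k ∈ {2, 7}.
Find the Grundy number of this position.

0

Grundy values for pile A (subtraction set {2, 5, 7}):
g(0) = mex{} = 0
g(1) = mex{} = 0
g(2) = mex{0} = 1
g(3) = mex{0} = 1
g(4) = mex{1} = 0
g(5) = mex{0,1} = 2
g(6) = mex{0} = 1
g(7) = mex{0,1,2} = 3
g(8) = mex{0,1} = 2
g(9) = mex{0,1,3} = 2
So g(9) = 2.
Grundy values for pile B (subtraction set {2, 7}):
k:     0  1  2  3  4  5  6  7  8
g(k):  0  0  1  1  0  0  1  1  2
So g(8) = 2.
The value of a disjunctive sum is the nim-sum of the parts.
Combined value = 2 XOR 2 = 0.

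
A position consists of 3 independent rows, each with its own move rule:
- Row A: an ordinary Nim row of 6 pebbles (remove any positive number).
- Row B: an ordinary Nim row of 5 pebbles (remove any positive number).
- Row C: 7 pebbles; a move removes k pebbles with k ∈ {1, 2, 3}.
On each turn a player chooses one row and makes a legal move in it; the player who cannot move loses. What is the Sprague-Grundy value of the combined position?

Row A is a plain Nim row of size 6, so its Grundy value is 6.
Row B is a plain Nim row of size 5, so its Grundy value is 5.
Build the Grundy sequence for row C with g(k) = mex{g(k−s) : s ∈ {1, 2, 3}, s ≤ k}:
g(0) = mex{} = 0
g(1) = mex{0} = 1
g(2) = mex{0,1} = 2
g(3) = mex{0,1,2} = 3
g(4) = mex{1,2,3} = 0
g(5) = mex{0,2,3} = 1
g(6) = mex{0,1,3} = 2
g(7) = mex{0,1,2} = 3
So g(7) = 3.
The value of a disjunctive sum is the nim-sum of the parts.
Combined value = 6 ⊕ 5 ⊕ 3 = 0.

0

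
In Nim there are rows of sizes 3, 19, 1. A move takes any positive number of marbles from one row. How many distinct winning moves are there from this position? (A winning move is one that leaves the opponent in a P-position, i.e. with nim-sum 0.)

Write each in binary and XOR column by column:
  00011  (3)
  10011  (19)
  00001  (1)
  -----
  10001  (17)
The overall nim-sum is X = 17. A row of size p has a winning move iff p XOR X < p (reduce it to p XOR X).
  3: 3 XOR 17 = 18 ≥ 3 — no move.
  19: 19 XOR 17 = 2 < 19 — winning move (to 2).
  1: 1 XOR 17 = 16 ≥ 1 — no move.
That gives 1 winning move.

1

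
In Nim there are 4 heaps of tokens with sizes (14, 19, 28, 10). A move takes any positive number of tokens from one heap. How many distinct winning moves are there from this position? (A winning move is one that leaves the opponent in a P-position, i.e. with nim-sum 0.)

3

Nim-sum: 14 ^ 19 ^ 28 ^ 10 = 11.
The overall nim-sum is X = 11. A heap of size p has a winning move iff p XOR X < p (reduce it to p XOR X).
  14: 14 XOR 11 = 5 < 14 — winning move (to 5).
  19: 19 XOR 11 = 24 ≥ 19 — no move.
  28: 28 XOR 11 = 23 < 28 — winning move (to 23).
  10: 10 XOR 11 = 1 < 10 — winning move (to 1).
That gives 3 winning moves.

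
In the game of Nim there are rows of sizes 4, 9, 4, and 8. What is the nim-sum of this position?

1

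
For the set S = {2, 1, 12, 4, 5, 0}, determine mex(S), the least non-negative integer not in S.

The values 0, 1, 2 are all present; 3 is the first non-negative integer missing from the set.

3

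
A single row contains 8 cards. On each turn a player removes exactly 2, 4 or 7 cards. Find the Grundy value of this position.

1

Compute g(0), g(1), … for moves {2, 4, 7}:
k:     0  1  2  3  4  5  6  7  8
g(k):  0  0  1  1  2  2  0  3  1
So g(8) = 1.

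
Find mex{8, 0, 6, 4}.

0 is in the set but 1 is not, so the mex is 1.

1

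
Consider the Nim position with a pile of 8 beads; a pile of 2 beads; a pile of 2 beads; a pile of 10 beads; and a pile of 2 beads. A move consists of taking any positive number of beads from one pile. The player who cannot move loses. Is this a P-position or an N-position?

Nim-sum: 8 XOR 2 XOR 2 XOR 10 XOR 2 = 0.
The nim-sum is 0, so this is a P-position: the player to move is in a losing position under optimal play.

P-position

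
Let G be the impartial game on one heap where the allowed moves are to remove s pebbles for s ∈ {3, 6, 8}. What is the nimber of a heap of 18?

Grundy values for subtraction set {3, 6, 8}:
k:     0  1  2  3  4  5  6  7  8  9 10 11 12 13 14 15 16 17 18
g(k):  0  0  0  1  1  1  2  2  2  3  3  0  0  0  1  1  1  2  2
So g(18) = 2.

2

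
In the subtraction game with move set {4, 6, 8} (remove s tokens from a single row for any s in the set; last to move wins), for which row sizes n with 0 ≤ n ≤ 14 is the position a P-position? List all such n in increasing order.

0, 1, 2, 3, 12, 13, 14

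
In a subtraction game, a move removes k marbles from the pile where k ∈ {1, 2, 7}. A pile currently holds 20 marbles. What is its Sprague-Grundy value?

2

Compute g(0), g(1), … for moves {1, 2, 7}:
k:     0  1  2  3  4  5  6  7  8  9 10 11 12 13 14 15 16 17 18 19 20
g(k):  0  1  2  0  1  2  0  1  2  0  1  2  0  1  2  0  1  2  0  1  2
So g(20) = 2.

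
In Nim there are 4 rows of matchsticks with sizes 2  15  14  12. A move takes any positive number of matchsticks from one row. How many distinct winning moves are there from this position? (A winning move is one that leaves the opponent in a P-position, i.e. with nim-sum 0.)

3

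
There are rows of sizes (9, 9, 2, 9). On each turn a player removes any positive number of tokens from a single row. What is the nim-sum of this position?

11

Nim-sum: 9 ^ 9 ^ 2 ^ 9 = 11.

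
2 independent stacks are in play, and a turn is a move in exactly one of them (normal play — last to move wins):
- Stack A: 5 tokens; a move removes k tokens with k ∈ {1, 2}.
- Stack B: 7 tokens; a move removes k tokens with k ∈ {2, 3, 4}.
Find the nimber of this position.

Grundy values for stack A (subtraction set {1, 2}):
g(0) = mex{} = 0
g(1) = mex{0} = 1
g(2) = mex{0,1} = 2
g(3) = mex{1,2} = 0
g(4) = mex{0,2} = 1
g(5) = mex{0,1} = 2
So g(5) = 2.
For stack B, compute g(0), g(1), … with moves {2, 3, 4}:
g(0) = mex{} = 0
g(1) = mex{} = 0
g(2) = mex{0} = 1
g(3) = mex{0} = 1
g(4) = mex{0,1} = 2
g(5) = mex{0,1} = 2
g(6) = mex{1,2} = 0
g(7) = mex{1,2} = 0
So g(7) = 0.
The value of a disjunctive sum is the nim-sum of the parts.
Combined value = 2 ⊕ 0 = 2.

2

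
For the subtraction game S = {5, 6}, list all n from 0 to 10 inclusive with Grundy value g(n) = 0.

0, 1, 2, 3, 4

Build the Grundy sequence with g(k) = mex{g(k−s) : s ∈ {5, 6}, s ≤ k}:
g(0) = mex{} = 0
g(1) = mex{} = 0
g(2) = mex{} = 0
g(3) = mex{} = 0
g(4) = mex{} = 0
g(5) = mex{0} = 1
g(6) = mex{0} = 1
g(7) = mex{0} = 1
g(8) = mex{0} = 1
g(9) = mex{0} = 1
g(10) = mex{0,1} = 2
The P-positions (g = 0) in 0..10 are 0, 1, 2, 3, 4.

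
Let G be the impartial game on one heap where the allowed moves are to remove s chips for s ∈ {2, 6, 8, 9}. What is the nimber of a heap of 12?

Build the Grundy sequence with g(k) = mex{g(k−s) : s ∈ {2, 6, 8, 9}, s ≤ k}:
g(0) = mex{} = 0
g(1) = mex{} = 0
g(2) = mex{0} = 1
g(3) = mex{0} = 1
g(4) = mex{1} = 0
g(5) = mex{1} = 0
g(6) = mex{0} = 1
g(7) = mex{0} = 1
g(8) = mex{0,1} = 2
g(9) = mex{0,1} = 2
g(10) = mex{0,1,2} = 3
g(11) = mex{0,1,2} = 3
g(12) = mex{0,1,3} = 2
So g(12) = 2.

2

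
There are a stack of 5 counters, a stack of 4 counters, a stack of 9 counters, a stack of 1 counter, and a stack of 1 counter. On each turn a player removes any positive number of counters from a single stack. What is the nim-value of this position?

8

In binary:
  0101  (5)
  0100  (4)
  1001  (9)
  0001  (1)
  0001  (1)
  ----
  1000  (8)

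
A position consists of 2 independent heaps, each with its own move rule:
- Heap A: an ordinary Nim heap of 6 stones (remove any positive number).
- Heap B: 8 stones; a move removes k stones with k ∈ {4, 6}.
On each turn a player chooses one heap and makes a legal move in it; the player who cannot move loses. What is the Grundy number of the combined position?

Heap A is a plain Nim heap of size 6, so its Grundy value is 6.
Build the Grundy sequence for heap B with g(k) = mex{g(k−s) : s ∈ {4, 6}, s ≤ k}:
k:     0  1  2  3  4  5  6  7  8
g(k):  0  0  0  0  1  1  1  1  2
So g(8) = 2.
By the Sprague-Grundy theorem, the Grundy value of a sum of independent games is the XOR of the component values.
Combined value = 6 XOR 2 = 4.

4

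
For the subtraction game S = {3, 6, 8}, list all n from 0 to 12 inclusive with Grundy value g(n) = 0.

0, 1, 2, 11, 12

Build the Grundy sequence with g(k) = mex{g(k−s) : s ∈ {3, 6, 8}, s ≤ k}:
g(0) = mex{} = 0
g(1) = mex{} = 0
g(2) = mex{} = 0
g(3) = mex{0} = 1
g(4) = mex{0} = 1
g(5) = mex{0} = 1
g(6) = mex{0,1} = 2
g(7) = mex{0,1} = 2
g(8) = mex{0,1} = 2
g(9) = mex{0,1,2} = 3
g(10) = mex{0,1,2} = 3
g(11) = mex{1,2} = 0
g(12) = mex{1,2,3} = 0
The P-positions (g = 0) in 0..12 are 0, 1, 2, 11, 12.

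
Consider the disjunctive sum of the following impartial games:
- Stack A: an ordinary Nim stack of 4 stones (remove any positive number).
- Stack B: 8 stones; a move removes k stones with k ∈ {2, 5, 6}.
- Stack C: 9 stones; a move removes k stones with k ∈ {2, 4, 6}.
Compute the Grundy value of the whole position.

4

Stack A is a plain Nim stack of size 4, so its Grundy value is 4.
For stack B, compute g(0), g(1), … with moves {2, 5, 6}:
k:     0  1  2  3  4  5  6  7  8
g(k):  0  0  1  1  0  2  1  3  0
So g(8) = 0.
For stack C, compute g(0), g(1), … with moves {2, 4, 6}:
g(0) = mex{} = 0
g(1) = mex{} = 0
g(2) = mex{0} = 1
g(3) = mex{0} = 1
g(4) = mex{0,1} = 2
g(5) = mex{0,1} = 2
g(6) = mex{0,1,2} = 3
g(7) = mex{0,1,2} = 3
g(8) = mex{1,2,3} = 0
g(9) = mex{1,2,3} = 0
So g(9) = 0.
The value of a disjunctive sum is the nim-sum of the parts.
Combined value = 4 ⊕ 0 ⊕ 0 = 4.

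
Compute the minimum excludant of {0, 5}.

1

0 is in the set but 1 is not, so the mex is 1.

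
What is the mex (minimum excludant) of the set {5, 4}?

0 is not in the set, so the mex is 0.

0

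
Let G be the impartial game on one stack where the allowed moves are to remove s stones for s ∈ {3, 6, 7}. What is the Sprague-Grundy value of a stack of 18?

2

Grundy values for subtraction set {3, 6, 7}:
k:     0  1  2  3  4  5  6  7  8  9 10 11 12 13 14 15 16 17 18
g(k):  0  0  0  1  1  1  2  2  2  3  0  0  0  1  1  1  2  2  2
So g(18) = 2.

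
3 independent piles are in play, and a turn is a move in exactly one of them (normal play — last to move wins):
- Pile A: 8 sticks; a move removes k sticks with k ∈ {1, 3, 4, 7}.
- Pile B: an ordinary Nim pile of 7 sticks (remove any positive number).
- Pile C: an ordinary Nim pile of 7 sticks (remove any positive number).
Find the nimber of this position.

For pile A, compute g(0), g(1), … with moves {1, 3, 4, 7}:
k:     0  1  2  3  4  5  6  7  8
g(k):  0  1  0  1  2  3  2  3  0
So g(8) = 0.
Pile B is a plain Nim pile of size 7, so its Grundy value is 7.
Pile C is a plain Nim pile of size 7, so its Grundy value is 7.
The value of a disjunctive sum is the nim-sum of the parts.
Combined value = 0 XOR 7 XOR 7 = 0.

0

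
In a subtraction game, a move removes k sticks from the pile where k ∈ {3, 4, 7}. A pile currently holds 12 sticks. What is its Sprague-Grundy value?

Build the Grundy sequence with g(k) = mex{g(k−s) : s ∈ {3, 4, 7}, s ≤ k}:
k:     0  1  2  3  4  5  6  7  8  9 10 11 12
g(k):  0  0  0  1  1  1  2  2  2  3  0  0  0
So g(12) = 0.

0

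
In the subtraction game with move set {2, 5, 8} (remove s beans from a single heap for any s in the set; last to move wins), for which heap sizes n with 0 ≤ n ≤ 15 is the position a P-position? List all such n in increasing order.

0, 1, 4, 7, 10, 11, 14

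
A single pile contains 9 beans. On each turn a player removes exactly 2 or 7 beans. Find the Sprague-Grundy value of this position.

0

Compute g(0), g(1), … for moves {2, 7}:
k:     0  1  2  3  4  5  6  7  8  9
g(k):  0  0  1  1  0  0  1  1  2  0
So g(9) = 0.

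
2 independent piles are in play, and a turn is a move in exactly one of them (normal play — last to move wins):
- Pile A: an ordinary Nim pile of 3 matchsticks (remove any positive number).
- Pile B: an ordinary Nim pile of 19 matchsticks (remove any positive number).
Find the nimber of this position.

16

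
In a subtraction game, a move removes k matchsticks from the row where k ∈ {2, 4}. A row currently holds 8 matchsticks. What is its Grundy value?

1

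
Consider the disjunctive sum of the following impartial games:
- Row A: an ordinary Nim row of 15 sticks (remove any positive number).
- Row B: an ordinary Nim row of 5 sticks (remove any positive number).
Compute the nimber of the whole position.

10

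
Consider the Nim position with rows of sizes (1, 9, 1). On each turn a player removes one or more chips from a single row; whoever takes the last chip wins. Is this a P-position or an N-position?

Compute the nim-sum pairwise:
1 XOR 9 = 8
8 XOR 1 = 9
The nim-sum is 9 ≠ 0, so this is an N-position: the player to move can win.

N-position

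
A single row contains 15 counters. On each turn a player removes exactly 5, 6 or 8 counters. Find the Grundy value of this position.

Build the Grundy sequence with g(k) = mex{g(k−s) : s ∈ {5, 6, 8}, s ≤ k}:
k:     0  1  2  3  4  5  6  7  8  9 10 11 12 13 14 15
g(k):  0  0  0  0  0  1  1  1  1  1  2  2  2  0  0  0
So g(15) = 0.

0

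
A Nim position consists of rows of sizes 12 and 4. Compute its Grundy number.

Compute the nim-sum pairwise:
12 ⊕ 4 = 8

8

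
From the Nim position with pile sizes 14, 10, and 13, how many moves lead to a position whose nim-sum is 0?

Nim-sum: 14 ^ 10 ^ 13 = 9.
The overall nim-sum is X = 9. A pile of size p has a winning move iff p XOR X < p (reduce it to p XOR X).
  14: 14 XOR 9 = 7 < 14 — winning move (to 7).
  10: 10 XOR 9 = 3 < 10 — winning move (to 3).
  13: 13 XOR 9 = 4 < 13 — winning move (to 4).
That gives 3 winning moves.

3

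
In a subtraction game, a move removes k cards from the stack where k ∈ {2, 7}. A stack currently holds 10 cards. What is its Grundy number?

0

Build the Grundy sequence with g(k) = mex{g(k−s) : s ∈ {2, 7}, s ≤ k}:
k:     0  1  2  3  4  5  6  7  8  9 10
g(k):  0  0  1  1  0  0  1  1  2  0  0
So g(10) = 0.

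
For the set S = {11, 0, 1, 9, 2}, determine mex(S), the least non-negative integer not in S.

3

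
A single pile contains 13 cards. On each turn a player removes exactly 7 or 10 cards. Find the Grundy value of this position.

1

Compute g(0), g(1), … for moves {7, 10}:
g(0) = mex{} = 0
g(1) = mex{} = 0
g(2) = mex{} = 0
g(3) = mex{} = 0
g(4) = mex{} = 0
g(5) = mex{} = 0
g(6) = mex{} = 0
g(7) = mex{0} = 1
g(8) = mex{0} = 1
g(9) = mex{0} = 1
g(10) = mex{0} = 1
g(11) = mex{0} = 1
g(12) = mex{0} = 1
g(13) = mex{0} = 1
So g(13) = 1.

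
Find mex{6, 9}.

0

0 is not in the set, so the mex is 0.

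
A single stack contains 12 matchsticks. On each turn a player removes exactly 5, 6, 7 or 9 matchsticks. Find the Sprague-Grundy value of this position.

2

Build the Grundy sequence with g(k) = mex{g(k−s) : s ∈ {5, 6, 7, 9}, s ≤ k}:
g(0) = mex{} = 0
g(1) = mex{} = 0
g(2) = mex{} = 0
g(3) = mex{} = 0
g(4) = mex{} = 0
g(5) = mex{0} = 1
g(6) = mex{0} = 1
g(7) = mex{0} = 1
g(8) = mex{0} = 1
g(9) = mex{0} = 1
g(10) = mex{0,1} = 2
g(11) = mex{0,1} = 2
g(12) = mex{0,1} = 2
So g(12) = 2.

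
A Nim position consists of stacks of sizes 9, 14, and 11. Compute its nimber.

12

Nim-sum: 9 XOR 14 XOR 11 = 12.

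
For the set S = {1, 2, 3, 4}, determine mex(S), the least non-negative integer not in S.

0

0 is not in the set, so the mex is 0.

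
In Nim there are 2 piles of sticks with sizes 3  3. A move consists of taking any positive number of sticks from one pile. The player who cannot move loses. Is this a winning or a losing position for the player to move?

Losing position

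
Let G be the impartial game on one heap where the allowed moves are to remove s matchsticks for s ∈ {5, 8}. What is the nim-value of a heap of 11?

2

Grundy values for subtraction set {5, 8}:
k:     0  1  2  3  4  5  6  7  8  9 10 11
g(k):  0  0  0  0  0  1  1  1  1  1  2  2
So g(11) = 2.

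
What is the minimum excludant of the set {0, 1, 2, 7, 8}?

3

The values 0, 1, 2 are all present; 3 is the first non-negative integer missing from the set.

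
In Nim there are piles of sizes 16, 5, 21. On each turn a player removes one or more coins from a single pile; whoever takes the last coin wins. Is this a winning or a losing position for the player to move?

Write each in binary and XOR column by column:
  10000  (16)
  00101  (5)
  10101  (21)
  -----
  00000  (0)
The nim-sum is 0, so this is a P-position: the player to move is in a losing position under optimal play.

Losing position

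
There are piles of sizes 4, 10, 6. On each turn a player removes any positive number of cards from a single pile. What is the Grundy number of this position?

Compute the nim-sum pairwise:
4 ⊕ 10 = 14
14 ⊕ 6 = 8

8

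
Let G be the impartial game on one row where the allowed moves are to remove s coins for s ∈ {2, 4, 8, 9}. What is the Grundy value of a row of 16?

Grundy values for subtraction set {2, 4, 8, 9}:
k:     0  1  2  3  4  5  6  7  8  9 10 11 12 13 14 15 16
g(k):  0  0  1  1  2  2  0  0  1  1  2  2  0  0  1  1  2
So g(16) = 2.

2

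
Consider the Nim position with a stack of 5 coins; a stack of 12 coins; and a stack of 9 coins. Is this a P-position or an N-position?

P-position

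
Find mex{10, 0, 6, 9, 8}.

0 is in the set but 1 is not, so the mex is 1.

1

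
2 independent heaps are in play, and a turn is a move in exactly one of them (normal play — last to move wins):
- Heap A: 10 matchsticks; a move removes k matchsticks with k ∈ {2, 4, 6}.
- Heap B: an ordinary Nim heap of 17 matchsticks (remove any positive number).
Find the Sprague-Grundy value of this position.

16

For heap A, compute g(0), g(1), … with moves {2, 4, 6}:
g(0) = mex{} = 0
g(1) = mex{} = 0
g(2) = mex{0} = 1
g(3) = mex{0} = 1
g(4) = mex{0,1} = 2
g(5) = mex{0,1} = 2
g(6) = mex{0,1,2} = 3
g(7) = mex{0,1,2} = 3
g(8) = mex{1,2,3} = 0
g(9) = mex{1,2,3} = 0
g(10) = mex{0,2,3} = 1
So g(10) = 1.
Heap B is a plain Nim heap of size 17, so its Grundy value is 17.
By the Sprague-Grundy theorem, the Grundy value of a sum of independent games is the XOR of the component values.
Combined value = 1 ⊕ 17 = 16.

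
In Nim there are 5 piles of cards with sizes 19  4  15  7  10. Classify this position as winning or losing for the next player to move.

Write each in binary and XOR column by column:
  10011  (19)
  00100  (4)
  01111  (15)
  00111  (7)
  01010  (10)
  -----
  10101  (21)
The nim-sum is 21 ≠ 0, so this is an N-position: the player to move can win.

Winning position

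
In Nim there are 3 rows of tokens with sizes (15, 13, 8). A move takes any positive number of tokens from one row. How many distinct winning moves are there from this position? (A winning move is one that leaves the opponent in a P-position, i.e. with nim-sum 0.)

3

Write each in binary and XOR column by column:
  1111  (15)
  1101  (13)
  1000  (8)
  ----
  1010  (10)
The overall nim-sum is X = 10. A row of size p has a winning move iff p XOR X < p (reduce it to p XOR X).
  15: 15 XOR 10 = 5 < 15 — winning move (to 5).
  13: 13 XOR 10 = 7 < 13 — winning move (to 7).
  8: 8 XOR 10 = 2 < 8 — winning move (to 2).
That gives 3 winning moves.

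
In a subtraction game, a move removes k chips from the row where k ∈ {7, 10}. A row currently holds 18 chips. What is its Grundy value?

Grundy values for subtraction set {7, 10}:
k:     0  1  2  3  4  5  6  7  8  9 10 11 12 13 14 15 16 17 18
g(k):  0  0  0  0  0  0  0  1  1  1  1  1  1  1  2  2  2  0  0
So g(18) = 0.

0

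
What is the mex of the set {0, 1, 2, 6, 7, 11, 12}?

3

The values 0, 1, 2 are all present; 3 is the first non-negative integer missing from the set.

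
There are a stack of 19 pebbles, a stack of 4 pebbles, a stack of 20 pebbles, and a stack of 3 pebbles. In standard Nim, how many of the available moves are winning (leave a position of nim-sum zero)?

0

Compute the nim-sum pairwise:
19 ⊕ 4 = 23
23 ⊕ 20 = 3
3 ⊕ 3 = 0
The nim-sum is already 0, so every move leaves a nonzero nim-sum — there are no winning moves.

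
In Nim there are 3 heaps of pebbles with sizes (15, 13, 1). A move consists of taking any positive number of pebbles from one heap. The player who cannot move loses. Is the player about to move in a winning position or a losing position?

Winning position

Nim-sum: 15 ⊕ 13 ⊕ 1 = 3.
The nim-sum is 3 ≠ 0, so this is an N-position: the player to move can win.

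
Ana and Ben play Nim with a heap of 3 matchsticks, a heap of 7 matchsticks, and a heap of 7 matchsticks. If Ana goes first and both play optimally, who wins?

Ana wins

Nim-sum: 3 ^ 7 ^ 7 = 3.
The nim-sum is 3 ≠ 0, so this is an N-position: the player to move can win; Ana has a winning move.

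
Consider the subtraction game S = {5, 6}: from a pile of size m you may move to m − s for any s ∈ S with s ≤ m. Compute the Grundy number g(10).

Grundy values for subtraction set {5, 6}:
k:     0  1  2  3  4  5  6  7  8  9 10
g(k):  0  0  0  0  0  1  1  1  1  1  2
So g(10) = 2.

2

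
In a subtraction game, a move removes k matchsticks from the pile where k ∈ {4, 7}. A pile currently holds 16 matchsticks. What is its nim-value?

1

Grundy values for subtraction set {4, 7}:
k:     0  1  2  3  4  5  6  7  8  9 10 11 12 13 14 15 16
g(k):  0  0  0  0  1  1  1  1  2  2  2  0  0  0  0  1  1
So g(16) = 1.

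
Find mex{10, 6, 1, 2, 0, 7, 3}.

The values 0, 1, 2, 3 are all present; 4 is the first non-negative integer missing from the set.

4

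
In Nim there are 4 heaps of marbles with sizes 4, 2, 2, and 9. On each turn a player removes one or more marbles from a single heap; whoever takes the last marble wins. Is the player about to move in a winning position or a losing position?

Compute the nim-sum pairwise:
4 XOR 2 = 6
6 XOR 2 = 4
4 XOR 9 = 13
The nim-sum is 13 ≠ 0, so this is an N-position: the player to move can win.

Winning position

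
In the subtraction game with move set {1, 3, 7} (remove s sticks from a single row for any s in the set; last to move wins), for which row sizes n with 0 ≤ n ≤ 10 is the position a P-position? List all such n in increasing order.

0, 2, 4, 6, 8, 10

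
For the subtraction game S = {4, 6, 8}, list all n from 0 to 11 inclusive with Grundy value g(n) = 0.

Grundy values for subtraction set {4, 6, 8}:
k:     0  1  2  3  4  5  6  7  8  9 10 11
g(k):  0  0  0  0  1  1  1  1  2  2  2  2
The P-positions (g = 0) in 0..11 are 0, 1, 2, 3.

0, 1, 2, 3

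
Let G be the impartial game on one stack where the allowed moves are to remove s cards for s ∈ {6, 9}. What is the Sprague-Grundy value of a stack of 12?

2

Compute g(0), g(1), … for moves {6, 9}:
k:     0  1  2  3  4  5  6  7  8  9 10 11 12
g(k):  0  0  0  0  0  0  1  1  1  1  1  1  2
So g(12) = 2.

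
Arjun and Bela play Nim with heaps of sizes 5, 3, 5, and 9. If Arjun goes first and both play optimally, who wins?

Nim-sum: 5 XOR 3 XOR 5 XOR 9 = 10.
The nim-sum is 10 ≠ 0, so this is an N-position: the player to move can win; Arjun has a winning move.

Arjun wins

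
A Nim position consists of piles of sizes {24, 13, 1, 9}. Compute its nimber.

29

Compute the nim-sum pairwise:
24 ⊕ 13 = 21
21 ⊕ 1 = 20
20 ⊕ 9 = 29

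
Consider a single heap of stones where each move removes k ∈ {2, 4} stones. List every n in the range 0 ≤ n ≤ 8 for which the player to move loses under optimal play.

0, 1, 6, 7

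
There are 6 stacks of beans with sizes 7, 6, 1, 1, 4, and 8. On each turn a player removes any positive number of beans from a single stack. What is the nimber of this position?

Bitwise XOR of the heap sizes:
  0111  (7)
  0110  (6)
  0001  (1)
  0001  (1)
  0100  (4)
  1000  (8)
  ----
  1101  (13)

13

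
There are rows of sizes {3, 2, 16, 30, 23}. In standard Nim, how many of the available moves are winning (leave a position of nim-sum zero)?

Compute the nim-sum pairwise:
3 XOR 2 = 1
1 XOR 16 = 17
17 XOR 30 = 15
15 XOR 23 = 24
The overall nim-sum is X = 24. A row of size p has a winning move iff p XOR X < p (reduce it to p XOR X).
  3: 3 XOR 24 = 27 ≥ 3 — no move.
  2: 2 XOR 24 = 26 ≥ 2 — no move.
  16: 16 XOR 24 = 8 < 16 — winning move (to 8).
  30: 30 XOR 24 = 6 < 30 — winning move (to 6).
  23: 23 XOR 24 = 15 < 23 — winning move (to 15).
That gives 3 winning moves.

3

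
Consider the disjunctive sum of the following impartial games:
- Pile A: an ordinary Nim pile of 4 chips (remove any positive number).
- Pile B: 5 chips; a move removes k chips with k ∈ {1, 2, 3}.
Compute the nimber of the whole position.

Pile A is a plain Nim pile of size 4, so its Grundy value is 4.
Grundy values for pile B (subtraction set {1, 2, 3}):
k:     0  1  2  3  4  5
g(k):  0  1  2  3  0  1
So g(5) = 1.
The value of a disjunctive sum is the nim-sum of the parts.
Combined value = 4 XOR 1 = 5.

5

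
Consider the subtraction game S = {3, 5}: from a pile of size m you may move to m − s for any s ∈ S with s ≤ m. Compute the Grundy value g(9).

0

Grundy values for subtraction set {3, 5}:
k:     0  1  2  3  4  5  6  7  8  9
g(k):  0  0  0  1  1  1  2  2  0  0
So g(9) = 0.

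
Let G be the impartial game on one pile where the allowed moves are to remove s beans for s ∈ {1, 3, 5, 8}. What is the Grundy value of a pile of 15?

0

Build the Grundy sequence with g(k) = mex{g(k−s) : s ∈ {1, 3, 5, 8}, s ≤ k}:
k:     0  1  2  3  4  5  6  7  8  9 10 11 12 13 14 15
g(k):  0  1  0  1  0  1  0  1  2  3  2  3  2  0  1  0
So g(15) = 0.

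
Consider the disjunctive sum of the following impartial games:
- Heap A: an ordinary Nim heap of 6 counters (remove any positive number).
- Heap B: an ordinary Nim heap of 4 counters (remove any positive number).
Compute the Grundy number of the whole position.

2

Heap A is a plain Nim heap of size 6, so its Grundy value is 6.
Heap B is a plain Nim heap of size 4, so its Grundy value is 4.
By the Sprague-Grundy theorem, the Grundy value of a sum of independent games is the XOR of the component values.
Combined value = 6 ⊕ 4 = 2.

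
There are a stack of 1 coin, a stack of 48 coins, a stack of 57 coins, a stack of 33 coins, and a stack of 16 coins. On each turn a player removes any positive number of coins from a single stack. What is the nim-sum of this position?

57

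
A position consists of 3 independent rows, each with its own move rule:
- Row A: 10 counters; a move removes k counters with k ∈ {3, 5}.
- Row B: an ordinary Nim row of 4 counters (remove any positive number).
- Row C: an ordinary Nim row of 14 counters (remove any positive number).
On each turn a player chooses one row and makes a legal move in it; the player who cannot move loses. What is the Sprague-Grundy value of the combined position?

10

Grundy values for row A (subtraction set {3, 5}):
k:     0  1  2  3  4  5  6  7  8  9 10
g(k):  0  0  0  1  1  1  2  2  0  0  0
So g(10) = 0.
Row B is a plain Nim row of size 4, so its Grundy value is 4.
Row C is a plain Nim row of size 14, so its Grundy value is 14.
The value of a disjunctive sum is the nim-sum of the parts.
Combined value = 0 ⊕ 4 ⊕ 14 = 10.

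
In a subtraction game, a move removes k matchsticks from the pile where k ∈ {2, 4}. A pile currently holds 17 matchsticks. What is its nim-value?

2

Grundy values for subtraction set {2, 4}:
k:     0  1  2  3  4  5  6  7  8  9 10 11 12 13 14 15 16 17
g(k):  0  0  1  1  2  2  0  0  1  1  2  2  0  0  1  1  2  2
So g(17) = 2.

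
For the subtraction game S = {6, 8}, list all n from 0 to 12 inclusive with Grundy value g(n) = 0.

Compute g(0), g(1), … for moves {6, 8}:
k:     0  1  2  3  4  5  6  7  8  9 10 11 12
g(k):  0  0  0  0  0  0  1  1  1  1  1  1  2
The P-positions (g = 0) in 0..12 are 0, 1, 2, 3, 4, 5.

0, 1, 2, 3, 4, 5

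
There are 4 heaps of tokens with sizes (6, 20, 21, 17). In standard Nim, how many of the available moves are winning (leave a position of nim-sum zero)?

3

Bitwise XOR of the heap sizes:
  00110  (6)
  10100  (20)
  10101  (21)
  10001  (17)
  -----
  10110  (22)
The overall nim-sum is X = 22. A heap of size p has a winning move iff p XOR X < p (reduce it to p XOR X).
  6: 6 XOR 22 = 16 ≥ 6 — no move.
  20: 20 XOR 22 = 2 < 20 — winning move (to 2).
  21: 21 XOR 22 = 3 < 21 — winning move (to 3).
  17: 17 XOR 22 = 7 < 17 — winning move (to 7).
That gives 3 winning moves.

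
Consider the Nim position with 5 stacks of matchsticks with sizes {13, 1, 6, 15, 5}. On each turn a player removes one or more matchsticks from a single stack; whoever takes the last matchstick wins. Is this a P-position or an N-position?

Compute the nim-sum pairwise:
13 XOR 1 = 12
12 XOR 6 = 10
10 XOR 15 = 5
5 XOR 5 = 0
The nim-sum is 0, so this is a P-position: the player to move is in a losing position under optimal play.

P-position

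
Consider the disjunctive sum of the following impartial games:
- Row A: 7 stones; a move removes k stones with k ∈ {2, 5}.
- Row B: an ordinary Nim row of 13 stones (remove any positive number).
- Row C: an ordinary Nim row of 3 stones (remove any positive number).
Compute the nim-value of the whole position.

14

For row A, compute g(0), g(1), … with moves {2, 5}:
g(0) = mex{} = 0
g(1) = mex{} = 0
g(2) = mex{0} = 1
g(3) = mex{0} = 1
g(4) = mex{1} = 0
g(5) = mex{0,1} = 2
g(6) = mex{0} = 1
g(7) = mex{1,2} = 0
So g(7) = 0.
Row B is a plain Nim row of size 13, so its Grundy value is 13.
Row C is a plain Nim row of size 3, so its Grundy value is 3.
By the Sprague-Grundy theorem, the Grundy value of a sum of independent games is the XOR of the component values.
Combined value = 0 XOR 13 XOR 3 = 14.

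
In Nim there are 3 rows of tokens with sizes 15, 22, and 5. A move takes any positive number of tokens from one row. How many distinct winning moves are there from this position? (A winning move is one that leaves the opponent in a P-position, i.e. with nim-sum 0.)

1

Compute the nim-sum pairwise:
15 XOR 22 = 25
25 XOR 5 = 28
The overall nim-sum is X = 28. A row of size p has a winning move iff p XOR X < p (reduce it to p XOR X).
  15: 15 XOR 28 = 19 ≥ 15 — no move.
  22: 22 XOR 28 = 10 < 22 — winning move (to 10).
  5: 5 XOR 28 = 25 ≥ 5 — no move.
That gives 1 winning move.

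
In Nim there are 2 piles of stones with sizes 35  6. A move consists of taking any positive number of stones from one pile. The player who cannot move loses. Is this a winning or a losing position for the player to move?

Winning position

Compute the nim-sum pairwise:
35 ^ 6 = 37
The nim-sum is 37 ≠ 0, so this is an N-position: the player to move can win.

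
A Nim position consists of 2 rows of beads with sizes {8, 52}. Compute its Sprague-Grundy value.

60

Compute the nim-sum pairwise:
8 XOR 52 = 60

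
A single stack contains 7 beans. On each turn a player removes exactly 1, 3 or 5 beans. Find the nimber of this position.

1

Compute g(0), g(1), … for moves {1, 3, 5}:
g(0) = mex{} = 0
g(1) = mex{0} = 1
g(2) = mex{1} = 0
g(3) = mex{0} = 1
g(4) = mex{1} = 0
g(5) = mex{0} = 1
g(6) = mex{1} = 0
g(7) = mex{0} = 1
So g(7) = 1.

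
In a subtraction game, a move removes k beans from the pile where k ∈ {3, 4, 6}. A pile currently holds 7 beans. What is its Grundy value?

2

Compute g(0), g(1), … for moves {3, 4, 6}:
k:     0  1  2  3  4  5  6  7
g(k):  0  0  0  1  1  1  2  2
So g(7) = 2.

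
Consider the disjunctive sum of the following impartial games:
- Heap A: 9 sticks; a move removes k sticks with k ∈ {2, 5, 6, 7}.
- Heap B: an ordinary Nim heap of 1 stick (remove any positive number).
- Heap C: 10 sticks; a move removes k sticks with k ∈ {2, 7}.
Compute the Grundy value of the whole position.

3

Grundy values for heap A (subtraction set {2, 5, 6, 7}):
k:     0  1  2  3  4  5  6  7  8  9
g(k):  0  0  1  1  0  2  1  3  2  2
So g(9) = 2.
Heap B is a plain Nim heap of size 1, so its Grundy value is 1.
For heap C, compute g(0), g(1), … with moves {2, 7}:
g(0) = mex{} = 0
g(1) = mex{} = 0
g(2) = mex{0} = 1
g(3) = mex{0} = 1
g(4) = mex{1} = 0
g(5) = mex{1} = 0
g(6) = mex{0} = 1
g(7) = mex{0} = 1
g(8) = mex{0,1} = 2
g(9) = mex{1} = 0
g(10) = mex{1,2} = 0
So g(10) = 0.
By the Sprague-Grundy theorem, the Grundy value of a sum of independent games is the XOR of the component values.
Combined value = 2 XOR 1 XOR 0 = 3.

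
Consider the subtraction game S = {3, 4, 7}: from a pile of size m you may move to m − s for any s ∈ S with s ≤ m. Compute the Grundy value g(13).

Compute g(0), g(1), … for moves {3, 4, 7}:
k:     0  1  2  3  4  5  6  7  8  9 10 11 12 13
g(k):  0  0  0  1  1  1  2  2  2  3  0  0  0  1
So g(13) = 1.

1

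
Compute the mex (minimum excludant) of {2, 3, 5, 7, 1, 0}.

4

The values 0, 1, 2, 3 are all present; 4 is the first non-negative integer missing from the set.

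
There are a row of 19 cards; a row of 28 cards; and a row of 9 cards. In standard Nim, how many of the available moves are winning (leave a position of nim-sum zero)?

Nim-sum: 19 XOR 28 XOR 9 = 6.
The overall nim-sum is X = 6. A row of size p has a winning move iff p XOR X < p (reduce it to p XOR X).
  19: 19 XOR 6 = 21 ≥ 19 — no move.
  28: 28 XOR 6 = 26 < 28 — winning move (to 26).
  9: 9 XOR 6 = 15 ≥ 9 — no move.
That gives 1 winning move.

1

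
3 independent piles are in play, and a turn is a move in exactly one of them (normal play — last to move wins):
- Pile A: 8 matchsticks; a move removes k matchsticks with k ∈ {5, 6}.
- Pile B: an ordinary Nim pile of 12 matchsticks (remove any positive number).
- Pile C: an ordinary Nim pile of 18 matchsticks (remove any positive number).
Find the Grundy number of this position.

Grundy values for pile A (subtraction set {5, 6}):
g(0) = mex{} = 0
g(1) = mex{} = 0
g(2) = mex{} = 0
g(3) = mex{} = 0
g(4) = mex{} = 0
g(5) = mex{0} = 1
g(6) = mex{0} = 1
g(7) = mex{0} = 1
g(8) = mex{0} = 1
So g(8) = 1.
Pile B is a plain Nim pile of size 12, so its Grundy value is 12.
Pile C is a plain Nim pile of size 18, so its Grundy value is 18.
By the Sprague-Grundy theorem, the Grundy value of a sum of independent games is the XOR of the component values.
Combined value = 1 XOR 12 XOR 18 = 31.

31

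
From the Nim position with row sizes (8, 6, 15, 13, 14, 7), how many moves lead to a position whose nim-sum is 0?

5

Compute the nim-sum pairwise:
8 ^ 6 = 14
14 ^ 15 = 1
1 ^ 13 = 12
12 ^ 14 = 2
2 ^ 7 = 5
The overall nim-sum is X = 5. A row of size p has a winning move iff p XOR X < p (reduce it to p XOR X).
  8: 8 XOR 5 = 13 ≥ 8 — no move.
  6: 6 XOR 5 = 3 < 6 — winning move (to 3).
  15: 15 XOR 5 = 10 < 15 — winning move (to 10).
  13: 13 XOR 5 = 8 < 13 — winning move (to 8).
  14: 14 XOR 5 = 11 < 14 — winning move (to 11).
  7: 7 XOR 5 = 2 < 7 — winning move (to 2).
That gives 5 winning moves.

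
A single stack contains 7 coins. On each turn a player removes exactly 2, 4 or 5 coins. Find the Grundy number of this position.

0

Compute g(0), g(1), … for moves {2, 4, 5}:
g(0) = mex{} = 0
g(1) = mex{} = 0
g(2) = mex{0} = 1
g(3) = mex{0} = 1
g(4) = mex{0,1} = 2
g(5) = mex{0,1} = 2
g(6) = mex{0,1,2} = 3
g(7) = mex{1,2} = 0
So g(7) = 0.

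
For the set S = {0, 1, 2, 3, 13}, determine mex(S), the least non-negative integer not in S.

4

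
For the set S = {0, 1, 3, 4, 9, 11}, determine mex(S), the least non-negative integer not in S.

2

The values 0, 1 are all present; 2 is the first non-negative integer missing from the set.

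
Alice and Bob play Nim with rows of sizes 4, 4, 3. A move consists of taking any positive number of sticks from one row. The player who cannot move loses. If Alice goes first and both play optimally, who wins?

Nim-sum: 4 XOR 4 XOR 3 = 3.
The nim-sum is 3 ≠ 0, so this is an N-position: the player to move can win; Alice has a winning move.

Alice wins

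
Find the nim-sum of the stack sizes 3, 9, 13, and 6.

Write each in binary and XOR column by column:
  0011  (3)
  1001  (9)
  1101  (13)
  0110  (6)
  ----
  0001  (1)

1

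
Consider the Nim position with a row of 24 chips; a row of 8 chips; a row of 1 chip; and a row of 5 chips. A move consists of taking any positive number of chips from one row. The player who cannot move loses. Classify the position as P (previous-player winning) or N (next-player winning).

In binary:
  11000  (24)
  01000  (8)
  00001  (1)
  00101  (5)
  -----
  10100  (20)
The nim-sum is 20 ≠ 0, so this is an N-position: the player to move can win.

N-position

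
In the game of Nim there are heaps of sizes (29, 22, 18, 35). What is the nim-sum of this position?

Compute the nim-sum pairwise:
29 ⊕ 22 = 11
11 ⊕ 18 = 25
25 ⊕ 35 = 58

58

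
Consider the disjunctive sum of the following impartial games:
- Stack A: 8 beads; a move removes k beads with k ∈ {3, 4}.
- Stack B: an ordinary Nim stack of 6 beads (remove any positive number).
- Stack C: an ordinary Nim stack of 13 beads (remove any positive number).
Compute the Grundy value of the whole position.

11

Build the Grundy sequence for stack A with g(k) = mex{g(k−s) : s ∈ {3, 4}, s ≤ k}:
g(0) = mex{} = 0
g(1) = mex{} = 0
g(2) = mex{} = 0
g(3) = mex{0} = 1
g(4) = mex{0} = 1
g(5) = mex{0} = 1
g(6) = mex{0,1} = 2
g(7) = mex{1} = 0
g(8) = mex{1} = 0
So g(8) = 0.
Stack B is a plain Nim stack of size 6, so its Grundy value is 6.
Stack C is a plain Nim stack of size 13, so its Grundy value is 13.
By the Sprague-Grundy theorem, the Grundy value of a sum of independent games is the XOR of the component values.
Combined value = 0 ⊕ 6 ⊕ 13 = 11.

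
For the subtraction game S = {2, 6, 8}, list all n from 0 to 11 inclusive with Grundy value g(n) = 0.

0, 1, 4, 5

Grundy values for subtraction set {2, 6, 8}:
g(0) = mex{} = 0
g(1) = mex{} = 0
g(2) = mex{0} = 1
g(3) = mex{0} = 1
g(4) = mex{1} = 0
g(5) = mex{1} = 0
g(6) = mex{0} = 1
g(7) = mex{0} = 1
g(8) = mex{0,1} = 2
g(9) = mex{0,1} = 2
g(10) = mex{0,1,2} = 3
g(11) = mex{0,1,2} = 3
The P-positions (g = 0) in 0..11 are 0, 1, 4, 5.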